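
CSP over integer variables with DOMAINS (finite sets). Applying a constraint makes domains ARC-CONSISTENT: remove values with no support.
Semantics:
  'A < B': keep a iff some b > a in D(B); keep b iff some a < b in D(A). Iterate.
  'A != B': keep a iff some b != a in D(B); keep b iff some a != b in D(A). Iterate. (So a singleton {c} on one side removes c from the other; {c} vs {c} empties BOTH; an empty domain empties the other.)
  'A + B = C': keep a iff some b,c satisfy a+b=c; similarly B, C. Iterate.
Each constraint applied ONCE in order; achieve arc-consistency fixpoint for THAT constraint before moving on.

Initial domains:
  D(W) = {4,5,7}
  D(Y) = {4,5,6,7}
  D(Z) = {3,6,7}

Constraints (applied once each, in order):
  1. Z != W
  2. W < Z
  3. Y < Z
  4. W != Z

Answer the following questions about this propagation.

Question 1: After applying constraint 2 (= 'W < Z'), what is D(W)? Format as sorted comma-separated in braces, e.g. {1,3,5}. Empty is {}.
Answer: {4,5}

Derivation:
Constraint 1 (Z != W) on D(Z)={3,6,7} D(W)={4,5,7}: no change
Constraint 2 (W < Z) on D(W)={4,5,7} D(Z)={3,6,7}: W {4,5,7}->{4,5}; Z {3,6,7}->{6,7}
So after constraint 2: D(W) = {4,5}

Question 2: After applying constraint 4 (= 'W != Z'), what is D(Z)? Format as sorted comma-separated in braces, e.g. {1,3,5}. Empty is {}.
Answer: {6,7}

Derivation:
Constraint 1 (Z != W) on D(Z)={3,6,7} D(W)={4,5,7}: no change
Constraint 2 (W < Z) on D(W)={4,5,7} D(Z)={3,6,7}: W {4,5,7}->{4,5}; Z {3,6,7}->{6,7}
Constraint 3 (Y < Z) on D(Y)={4,5,6,7} D(Z)={6,7}: Y {4,5,6,7}->{4,5,6}
Constraint 4 (W != Z) on D(W)={4,5} D(Z)={6,7}: no change
So after constraint 4: D(Z) = {6,7}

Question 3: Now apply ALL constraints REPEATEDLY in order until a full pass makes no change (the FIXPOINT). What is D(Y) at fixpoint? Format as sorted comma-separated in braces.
pass 0 (initial): D(Y)={4,5,6,7}
pass 1: W {4,5,7}->{4,5}; Y {4,5,6,7}->{4,5,6}; Z {3,6,7}->{6,7}
pass 2: no change
Fixpoint after 2 passes: D(Y) = {4,5,6}

Answer: {4,5,6}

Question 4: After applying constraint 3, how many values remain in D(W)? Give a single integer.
Answer: 2

Derivation:
Constraint 1 (Z != W) on D(Z)={3,6,7} D(W)={4,5,7}: no change
Constraint 2 (W < Z) on D(W)={4,5,7} D(Z)={3,6,7}: W {4,5,7}->{4,5}; Z {3,6,7}->{6,7}
Constraint 3 (Y < Z) on D(Y)={4,5,6,7} D(Z)={6,7}: Y {4,5,6,7}->{4,5,6}
So after constraint 3: D(W)={4,5}, size = 2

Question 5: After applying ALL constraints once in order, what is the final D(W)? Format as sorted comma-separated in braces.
Answer: {4,5}

Derivation:
Constraint 1 (Z != W) on D(Z)={3,6,7} D(W)={4,5,7}: no change
Constraint 2 (W < Z) on D(W)={4,5,7} D(Z)={3,6,7}: W {4,5,7}->{4,5}; Z {3,6,7}->{6,7}
Constraint 3 (Y < Z) on D(Y)={4,5,6,7} D(Z)={6,7}: Y {4,5,6,7}->{4,5,6}
Constraint 4 (W != Z) on D(W)={4,5} D(Z)={6,7}: no change
So after all 4 constraints: D(W) = {4,5}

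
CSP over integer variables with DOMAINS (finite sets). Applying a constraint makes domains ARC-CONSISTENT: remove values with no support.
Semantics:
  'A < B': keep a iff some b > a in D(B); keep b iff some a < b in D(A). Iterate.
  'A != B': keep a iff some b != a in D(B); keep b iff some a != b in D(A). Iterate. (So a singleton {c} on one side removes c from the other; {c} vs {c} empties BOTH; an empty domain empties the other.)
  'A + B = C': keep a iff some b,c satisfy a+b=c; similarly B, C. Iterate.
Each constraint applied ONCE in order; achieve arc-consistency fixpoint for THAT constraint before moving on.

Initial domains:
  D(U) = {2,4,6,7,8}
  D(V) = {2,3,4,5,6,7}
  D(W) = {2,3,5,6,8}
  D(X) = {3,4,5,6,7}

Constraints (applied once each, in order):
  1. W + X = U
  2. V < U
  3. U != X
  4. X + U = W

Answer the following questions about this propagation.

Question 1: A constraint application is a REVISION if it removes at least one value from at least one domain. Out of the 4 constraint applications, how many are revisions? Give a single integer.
Answer: 2

Derivation:
Constraint 1 (W + X = U) on D(W)={2,3,5,6,8} D(X)={3,4,5,6,7} D(U)={2,4,6,7,8}: W {2,3,5,6,8}->{2,3,5}; X {3,4,5,6,7}->{3,4,5,6}; U {2,4,6,7,8}->{6,7,8} => REVISION
Constraint 2 (V < U) on D(V)={2,3,4,5,6,7} D(U)={6,7,8}: no change => not a revision
Constraint 3 (U != X) on D(U)={6,7,8} D(X)={3,4,5,6}: no change => not a revision
Constraint 4 (X + U = W) on D(X)={3,4,5,6} D(U)={6,7,8} D(W)={2,3,5}: X {3,4,5,6}->{}; U {6,7,8}->{}; W {2,3,5}->{} => REVISION
Total revisions = 2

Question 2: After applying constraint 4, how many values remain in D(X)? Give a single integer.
Constraint 1 (W + X = U) on D(W)={2,3,5,6,8} D(X)={3,4,5,6,7} D(U)={2,4,6,7,8}: W {2,3,5,6,8}->{2,3,5}; X {3,4,5,6,7}->{3,4,5,6}; U {2,4,6,7,8}->{6,7,8}
Constraint 2 (V < U) on D(V)={2,3,4,5,6,7} D(U)={6,7,8}: no change
Constraint 3 (U != X) on D(U)={6,7,8} D(X)={3,4,5,6}: no change
Constraint 4 (X + U = W) on D(X)={3,4,5,6} D(U)={6,7,8} D(W)={2,3,5}: X {3,4,5,6}->{}; U {6,7,8}->{}; W {2,3,5}->{}
So after constraint 4: D(X)={}, size = 0

Answer: 0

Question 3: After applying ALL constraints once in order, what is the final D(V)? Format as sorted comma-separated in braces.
Answer: {2,3,4,5,6,7}

Derivation:
Constraint 1 (W + X = U) on D(W)={2,3,5,6,8} D(X)={3,4,5,6,7} D(U)={2,4,6,7,8}: W {2,3,5,6,8}->{2,3,5}; X {3,4,5,6,7}->{3,4,5,6}; U {2,4,6,7,8}->{6,7,8}
Constraint 2 (V < U) on D(V)={2,3,4,5,6,7} D(U)={6,7,8}: no change
Constraint 3 (U != X) on D(U)={6,7,8} D(X)={3,4,5,6}: no change
Constraint 4 (X + U = W) on D(X)={3,4,5,6} D(U)={6,7,8} D(W)={2,3,5}: X {3,4,5,6}->{}; U {6,7,8}->{}; W {2,3,5}->{}
So after all 4 constraints: D(V) = {2,3,4,5,6,7}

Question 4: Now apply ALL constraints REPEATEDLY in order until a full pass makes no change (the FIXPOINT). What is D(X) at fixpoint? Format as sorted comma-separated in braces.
Answer: {}

Derivation:
pass 0 (initial): D(X)={3,4,5,6,7}
pass 1: U {2,4,6,7,8}->{}; W {2,3,5,6,8}->{}; X {3,4,5,6,7}->{}
pass 2: V {2,3,4,5,6,7}->{}
pass 3: no change
Fixpoint after 3 passes: D(X) = {}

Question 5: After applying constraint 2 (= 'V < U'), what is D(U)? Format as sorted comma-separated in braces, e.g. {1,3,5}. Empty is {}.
Answer: {6,7,8}

Derivation:
Constraint 1 (W + X = U) on D(W)={2,3,5,6,8} D(X)={3,4,5,6,7} D(U)={2,4,6,7,8}: W {2,3,5,6,8}->{2,3,5}; X {3,4,5,6,7}->{3,4,5,6}; U {2,4,6,7,8}->{6,7,8}
Constraint 2 (V < U) on D(V)={2,3,4,5,6,7} D(U)={6,7,8}: no change
So after constraint 2: D(U) = {6,7,8}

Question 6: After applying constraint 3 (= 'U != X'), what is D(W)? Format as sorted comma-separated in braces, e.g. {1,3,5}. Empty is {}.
Answer: {2,3,5}

Derivation:
Constraint 1 (W + X = U) on D(W)={2,3,5,6,8} D(X)={3,4,5,6,7} D(U)={2,4,6,7,8}: W {2,3,5,6,8}->{2,3,5}; X {3,4,5,6,7}->{3,4,5,6}; U {2,4,6,7,8}->{6,7,8}
Constraint 2 (V < U) on D(V)={2,3,4,5,6,7} D(U)={6,7,8}: no change
Constraint 3 (U != X) on D(U)={6,7,8} D(X)={3,4,5,6}: no change
So after constraint 3: D(W) = {2,3,5}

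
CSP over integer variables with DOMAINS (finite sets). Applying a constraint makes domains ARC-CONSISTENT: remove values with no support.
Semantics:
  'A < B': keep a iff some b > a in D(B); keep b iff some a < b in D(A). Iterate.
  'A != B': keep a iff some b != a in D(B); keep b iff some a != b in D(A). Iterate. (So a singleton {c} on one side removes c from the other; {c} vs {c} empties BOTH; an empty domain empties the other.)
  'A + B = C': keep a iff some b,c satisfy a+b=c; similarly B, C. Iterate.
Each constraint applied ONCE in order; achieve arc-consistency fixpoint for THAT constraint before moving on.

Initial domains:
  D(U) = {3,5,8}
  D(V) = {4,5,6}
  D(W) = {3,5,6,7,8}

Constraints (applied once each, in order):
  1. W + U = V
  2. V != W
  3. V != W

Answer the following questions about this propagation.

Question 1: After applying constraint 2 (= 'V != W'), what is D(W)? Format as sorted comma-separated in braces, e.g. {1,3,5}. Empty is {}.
Constraint 1 (W + U = V) on D(W)={3,5,6,7,8} D(U)={3,5,8} D(V)={4,5,6}: W {3,5,6,7,8}->{3}; U {3,5,8}->{3}; V {4,5,6}->{6}
Constraint 2 (V != W) on D(V)={6} D(W)={3}: no change
So after constraint 2: D(W) = {3}

Answer: {3}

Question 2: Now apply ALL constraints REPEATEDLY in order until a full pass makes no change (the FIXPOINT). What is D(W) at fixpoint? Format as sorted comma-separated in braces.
Answer: {3}

Derivation:
pass 0 (initial): D(W)={3,5,6,7,8}
pass 1: U {3,5,8}->{3}; V {4,5,6}->{6}; W {3,5,6,7,8}->{3}
pass 2: no change
Fixpoint after 2 passes: D(W) = {3}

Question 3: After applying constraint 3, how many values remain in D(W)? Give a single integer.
Answer: 1

Derivation:
Constraint 1 (W + U = V) on D(W)={3,5,6,7,8} D(U)={3,5,8} D(V)={4,5,6}: W {3,5,6,7,8}->{3}; U {3,5,8}->{3}; V {4,5,6}->{6}
Constraint 2 (V != W) on D(V)={6} D(W)={3}: no change
Constraint 3 (V != W) on D(V)={6} D(W)={3}: no change
So after constraint 3: D(W)={3}, size = 1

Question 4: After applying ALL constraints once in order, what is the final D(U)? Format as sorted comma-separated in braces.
Constraint 1 (W + U = V) on D(W)={3,5,6,7,8} D(U)={3,5,8} D(V)={4,5,6}: W {3,5,6,7,8}->{3}; U {3,5,8}->{3}; V {4,5,6}->{6}
Constraint 2 (V != W) on D(V)={6} D(W)={3}: no change
Constraint 3 (V != W) on D(V)={6} D(W)={3}: no change
So after all 3 constraints: D(U) = {3}

Answer: {3}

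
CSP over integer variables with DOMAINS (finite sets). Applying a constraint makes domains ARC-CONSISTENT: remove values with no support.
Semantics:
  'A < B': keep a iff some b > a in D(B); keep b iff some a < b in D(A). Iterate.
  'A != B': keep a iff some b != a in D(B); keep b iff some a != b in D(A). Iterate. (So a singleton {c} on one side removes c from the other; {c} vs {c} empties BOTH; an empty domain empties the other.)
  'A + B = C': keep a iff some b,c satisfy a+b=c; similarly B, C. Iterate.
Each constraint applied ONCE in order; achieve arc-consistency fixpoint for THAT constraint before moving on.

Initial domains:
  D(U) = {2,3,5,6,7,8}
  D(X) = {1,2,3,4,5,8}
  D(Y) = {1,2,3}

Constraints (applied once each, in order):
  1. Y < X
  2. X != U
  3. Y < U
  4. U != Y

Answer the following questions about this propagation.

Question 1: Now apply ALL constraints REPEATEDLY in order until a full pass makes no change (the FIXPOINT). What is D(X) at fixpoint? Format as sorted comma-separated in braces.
pass 0 (initial): D(X)={1,2,3,4,5,8}
pass 1: X {1,2,3,4,5,8}->{2,3,4,5,8}
pass 2: no change
Fixpoint after 2 passes: D(X) = {2,3,4,5,8}

Answer: {2,3,4,5,8}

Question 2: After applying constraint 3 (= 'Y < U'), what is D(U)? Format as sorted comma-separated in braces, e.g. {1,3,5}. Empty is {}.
Constraint 1 (Y < X) on D(Y)={1,2,3} D(X)={1,2,3,4,5,8}: X {1,2,3,4,5,8}->{2,3,4,5,8}
Constraint 2 (X != U) on D(X)={2,3,4,5,8} D(U)={2,3,5,6,7,8}: no change
Constraint 3 (Y < U) on D(Y)={1,2,3} D(U)={2,3,5,6,7,8}: no change
So after constraint 3: D(U) = {2,3,5,6,7,8}

Answer: {2,3,5,6,7,8}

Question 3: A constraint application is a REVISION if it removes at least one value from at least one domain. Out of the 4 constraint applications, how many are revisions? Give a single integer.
Constraint 1 (Y < X) on D(Y)={1,2,3} D(X)={1,2,3,4,5,8}: X {1,2,3,4,5,8}->{2,3,4,5,8} => REVISION
Constraint 2 (X != U) on D(X)={2,3,4,5,8} D(U)={2,3,5,6,7,8}: no change => not a revision
Constraint 3 (Y < U) on D(Y)={1,2,3} D(U)={2,3,5,6,7,8}: no change => not a revision
Constraint 4 (U != Y) on D(U)={2,3,5,6,7,8} D(Y)={1,2,3}: no change => not a revision
Total revisions = 1

Answer: 1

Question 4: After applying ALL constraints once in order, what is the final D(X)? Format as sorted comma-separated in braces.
Constraint 1 (Y < X) on D(Y)={1,2,3} D(X)={1,2,3,4,5,8}: X {1,2,3,4,5,8}->{2,3,4,5,8}
Constraint 2 (X != U) on D(X)={2,3,4,5,8} D(U)={2,3,5,6,7,8}: no change
Constraint 3 (Y < U) on D(Y)={1,2,3} D(U)={2,3,5,6,7,8}: no change
Constraint 4 (U != Y) on D(U)={2,3,5,6,7,8} D(Y)={1,2,3}: no change
So after all 4 constraints: D(X) = {2,3,4,5,8}

Answer: {2,3,4,5,8}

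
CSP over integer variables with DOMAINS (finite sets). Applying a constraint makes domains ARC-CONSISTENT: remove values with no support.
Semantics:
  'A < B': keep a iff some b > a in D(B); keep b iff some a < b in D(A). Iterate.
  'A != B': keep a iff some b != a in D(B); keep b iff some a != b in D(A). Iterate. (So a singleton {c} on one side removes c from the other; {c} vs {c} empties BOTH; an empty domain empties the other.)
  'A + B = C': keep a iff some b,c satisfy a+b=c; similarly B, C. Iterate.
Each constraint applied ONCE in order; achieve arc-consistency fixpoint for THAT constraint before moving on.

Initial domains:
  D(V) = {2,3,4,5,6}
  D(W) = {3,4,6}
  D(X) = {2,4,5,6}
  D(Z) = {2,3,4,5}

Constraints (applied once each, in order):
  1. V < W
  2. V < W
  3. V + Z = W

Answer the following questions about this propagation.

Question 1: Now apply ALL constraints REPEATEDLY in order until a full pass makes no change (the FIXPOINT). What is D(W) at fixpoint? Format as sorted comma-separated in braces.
pass 0 (initial): D(W)={3,4,6}
pass 1: V {2,3,4,5,6}->{2,3,4}; W {3,4,6}->{4,6}; Z {2,3,4,5}->{2,3,4}
pass 2: no change
Fixpoint after 2 passes: D(W) = {4,6}

Answer: {4,6}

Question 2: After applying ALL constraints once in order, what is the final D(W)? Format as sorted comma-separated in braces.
Answer: {4,6}

Derivation:
Constraint 1 (V < W) on D(V)={2,3,4,5,6} D(W)={3,4,6}: V {2,3,4,5,6}->{2,3,4,5}
Constraint 2 (V < W) on D(V)={2,3,4,5} D(W)={3,4,6}: no change
Constraint 3 (V + Z = W) on D(V)={2,3,4,5} D(Z)={2,3,4,5} D(W)={3,4,6}: V {2,3,4,5}->{2,3,4}; Z {2,3,4,5}->{2,3,4}; W {3,4,6}->{4,6}
So after all 3 constraints: D(W) = {4,6}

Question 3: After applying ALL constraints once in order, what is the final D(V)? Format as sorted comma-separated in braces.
Answer: {2,3,4}

Derivation:
Constraint 1 (V < W) on D(V)={2,3,4,5,6} D(W)={3,4,6}: V {2,3,4,5,6}->{2,3,4,5}
Constraint 2 (V < W) on D(V)={2,3,4,5} D(W)={3,4,6}: no change
Constraint 3 (V + Z = W) on D(V)={2,3,4,5} D(Z)={2,3,4,5} D(W)={3,4,6}: V {2,3,4,5}->{2,3,4}; Z {2,3,4,5}->{2,3,4}; W {3,4,6}->{4,6}
So after all 3 constraints: D(V) = {2,3,4}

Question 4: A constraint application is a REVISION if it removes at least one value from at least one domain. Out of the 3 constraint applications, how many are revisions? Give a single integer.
Constraint 1 (V < W) on D(V)={2,3,4,5,6} D(W)={3,4,6}: V {2,3,4,5,6}->{2,3,4,5} => REVISION
Constraint 2 (V < W) on D(V)={2,3,4,5} D(W)={3,4,6}: no change => not a revision
Constraint 3 (V + Z = W) on D(V)={2,3,4,5} D(Z)={2,3,4,5} D(W)={3,4,6}: V {2,3,4,5}->{2,3,4}; Z {2,3,4,5}->{2,3,4}; W {3,4,6}->{4,6} => REVISION
Total revisions = 2

Answer: 2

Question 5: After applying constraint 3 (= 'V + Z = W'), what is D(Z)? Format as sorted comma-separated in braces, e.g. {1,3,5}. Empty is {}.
Answer: {2,3,4}

Derivation:
Constraint 1 (V < W) on D(V)={2,3,4,5,6} D(W)={3,4,6}: V {2,3,4,5,6}->{2,3,4,5}
Constraint 2 (V < W) on D(V)={2,3,4,5} D(W)={3,4,6}: no change
Constraint 3 (V + Z = W) on D(V)={2,3,4,5} D(Z)={2,3,4,5} D(W)={3,4,6}: V {2,3,4,5}->{2,3,4}; Z {2,3,4,5}->{2,3,4}; W {3,4,6}->{4,6}
So after constraint 3: D(Z) = {2,3,4}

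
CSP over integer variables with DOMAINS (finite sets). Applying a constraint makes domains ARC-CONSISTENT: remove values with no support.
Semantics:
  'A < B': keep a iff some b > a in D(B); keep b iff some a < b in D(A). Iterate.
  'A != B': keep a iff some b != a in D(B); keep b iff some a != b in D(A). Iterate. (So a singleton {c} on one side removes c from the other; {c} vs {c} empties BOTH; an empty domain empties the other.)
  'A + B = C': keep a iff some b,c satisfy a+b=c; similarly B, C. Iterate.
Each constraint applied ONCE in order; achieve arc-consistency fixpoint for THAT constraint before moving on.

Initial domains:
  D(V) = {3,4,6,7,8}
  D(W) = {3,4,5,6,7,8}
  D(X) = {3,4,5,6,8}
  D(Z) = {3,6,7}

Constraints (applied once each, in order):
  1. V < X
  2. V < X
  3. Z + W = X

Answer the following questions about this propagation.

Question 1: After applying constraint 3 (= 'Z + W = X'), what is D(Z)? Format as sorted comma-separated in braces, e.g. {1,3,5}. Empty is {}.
Constraint 1 (V < X) on D(V)={3,4,6,7,8} D(X)={3,4,5,6,8}: V {3,4,6,7,8}->{3,4,6,7}; X {3,4,5,6,8}->{4,5,6,8}
Constraint 2 (V < X) on D(V)={3,4,6,7} D(X)={4,5,6,8}: no change
Constraint 3 (Z + W = X) on D(Z)={3,6,7} D(W)={3,4,5,6,7,8} D(X)={4,5,6,8}: Z {3,6,7}->{3}; W {3,4,5,6,7,8}->{3,5}; X {4,5,6,8}->{6,8}
So after constraint 3: D(Z) = {3}

Answer: {3}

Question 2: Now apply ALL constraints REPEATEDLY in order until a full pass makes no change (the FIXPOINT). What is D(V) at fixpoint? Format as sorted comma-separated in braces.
Answer: {3,4,6,7}

Derivation:
pass 0 (initial): D(V)={3,4,6,7,8}
pass 1: V {3,4,6,7,8}->{3,4,6,7}; W {3,4,5,6,7,8}->{3,5}; X {3,4,5,6,8}->{6,8}; Z {3,6,7}->{3}
pass 2: no change
Fixpoint after 2 passes: D(V) = {3,4,6,7}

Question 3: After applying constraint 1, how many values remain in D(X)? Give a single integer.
Answer: 4

Derivation:
Constraint 1 (V < X) on D(V)={3,4,6,7,8} D(X)={3,4,5,6,8}: V {3,4,6,7,8}->{3,4,6,7}; X {3,4,5,6,8}->{4,5,6,8}
So after constraint 1: D(X)={4,5,6,8}, size = 4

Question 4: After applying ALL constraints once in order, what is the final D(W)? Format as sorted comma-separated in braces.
Answer: {3,5}

Derivation:
Constraint 1 (V < X) on D(V)={3,4,6,7,8} D(X)={3,4,5,6,8}: V {3,4,6,7,8}->{3,4,6,7}; X {3,4,5,6,8}->{4,5,6,8}
Constraint 2 (V < X) on D(V)={3,4,6,7} D(X)={4,5,6,8}: no change
Constraint 3 (Z + W = X) on D(Z)={3,6,7} D(W)={3,4,5,6,7,8} D(X)={4,5,6,8}: Z {3,6,7}->{3}; W {3,4,5,6,7,8}->{3,5}; X {4,5,6,8}->{6,8}
So after all 3 constraints: D(W) = {3,5}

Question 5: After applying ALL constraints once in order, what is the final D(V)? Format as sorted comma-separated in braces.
Constraint 1 (V < X) on D(V)={3,4,6,7,8} D(X)={3,4,5,6,8}: V {3,4,6,7,8}->{3,4,6,7}; X {3,4,5,6,8}->{4,5,6,8}
Constraint 2 (V < X) on D(V)={3,4,6,7} D(X)={4,5,6,8}: no change
Constraint 3 (Z + W = X) on D(Z)={3,6,7} D(W)={3,4,5,6,7,8} D(X)={4,5,6,8}: Z {3,6,7}->{3}; W {3,4,5,6,7,8}->{3,5}; X {4,5,6,8}->{6,8}
So after all 3 constraints: D(V) = {3,4,6,7}

Answer: {3,4,6,7}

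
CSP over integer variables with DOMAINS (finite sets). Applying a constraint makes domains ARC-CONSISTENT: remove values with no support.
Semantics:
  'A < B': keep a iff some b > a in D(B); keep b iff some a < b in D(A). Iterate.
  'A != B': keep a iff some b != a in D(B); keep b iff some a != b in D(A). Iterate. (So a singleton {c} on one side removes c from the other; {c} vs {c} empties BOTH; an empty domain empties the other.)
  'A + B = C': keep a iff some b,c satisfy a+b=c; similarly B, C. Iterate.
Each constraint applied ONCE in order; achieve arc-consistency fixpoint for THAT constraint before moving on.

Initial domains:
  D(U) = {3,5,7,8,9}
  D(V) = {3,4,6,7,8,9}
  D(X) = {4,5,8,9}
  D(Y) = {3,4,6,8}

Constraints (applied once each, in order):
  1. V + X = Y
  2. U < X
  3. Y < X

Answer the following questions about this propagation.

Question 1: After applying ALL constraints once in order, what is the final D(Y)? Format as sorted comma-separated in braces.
Constraint 1 (V + X = Y) on D(V)={3,4,6,7,8,9} D(X)={4,5,8,9} D(Y)={3,4,6,8}: V {3,4,6,7,8,9}->{3,4}; X {4,5,8,9}->{4,5}; Y {3,4,6,8}->{8}
Constraint 2 (U < X) on D(U)={3,5,7,8,9} D(X)={4,5}: U {3,5,7,8,9}->{3}
Constraint 3 (Y < X) on D(Y)={8} D(X)={4,5}: Y {8}->{}; X {4,5}->{}
So after all 3 constraints: D(Y) = {}

Answer: {}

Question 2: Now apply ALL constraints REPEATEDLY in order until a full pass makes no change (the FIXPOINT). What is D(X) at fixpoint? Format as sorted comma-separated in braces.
pass 0 (initial): D(X)={4,5,8,9}
pass 1: U {3,5,7,8,9}->{3}; V {3,4,6,7,8,9}->{3,4}; X {4,5,8,9}->{}; Y {3,4,6,8}->{}
pass 2: U {3}->{}; V {3,4}->{}
pass 3: no change
Fixpoint after 3 passes: D(X) = {}

Answer: {}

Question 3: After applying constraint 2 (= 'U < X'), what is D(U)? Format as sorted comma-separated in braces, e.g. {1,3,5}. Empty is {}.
Answer: {3}

Derivation:
Constraint 1 (V + X = Y) on D(V)={3,4,6,7,8,9} D(X)={4,5,8,9} D(Y)={3,4,6,8}: V {3,4,6,7,8,9}->{3,4}; X {4,5,8,9}->{4,5}; Y {3,4,6,8}->{8}
Constraint 2 (U < X) on D(U)={3,5,7,8,9} D(X)={4,5}: U {3,5,7,8,9}->{3}
So after constraint 2: D(U) = {3}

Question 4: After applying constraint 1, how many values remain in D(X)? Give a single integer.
Constraint 1 (V + X = Y) on D(V)={3,4,6,7,8,9} D(X)={4,5,8,9} D(Y)={3,4,6,8}: V {3,4,6,7,8,9}->{3,4}; X {4,5,8,9}->{4,5}; Y {3,4,6,8}->{8}
So after constraint 1: D(X)={4,5}, size = 2

Answer: 2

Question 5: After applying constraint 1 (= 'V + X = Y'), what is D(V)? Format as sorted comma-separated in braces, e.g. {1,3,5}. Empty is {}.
Answer: {3,4}

Derivation:
Constraint 1 (V + X = Y) on D(V)={3,4,6,7,8,9} D(X)={4,5,8,9} D(Y)={3,4,6,8}: V {3,4,6,7,8,9}->{3,4}; X {4,5,8,9}->{4,5}; Y {3,4,6,8}->{8}
So after constraint 1: D(V) = {3,4}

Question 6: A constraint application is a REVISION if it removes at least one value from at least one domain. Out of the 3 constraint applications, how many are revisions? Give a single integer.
Constraint 1 (V + X = Y) on D(V)={3,4,6,7,8,9} D(X)={4,5,8,9} D(Y)={3,4,6,8}: V {3,4,6,7,8,9}->{3,4}; X {4,5,8,9}->{4,5}; Y {3,4,6,8}->{8} => REVISION
Constraint 2 (U < X) on D(U)={3,5,7,8,9} D(X)={4,5}: U {3,5,7,8,9}->{3} => REVISION
Constraint 3 (Y < X) on D(Y)={8} D(X)={4,5}: Y {8}->{}; X {4,5}->{} => REVISION
Total revisions = 3

Answer: 3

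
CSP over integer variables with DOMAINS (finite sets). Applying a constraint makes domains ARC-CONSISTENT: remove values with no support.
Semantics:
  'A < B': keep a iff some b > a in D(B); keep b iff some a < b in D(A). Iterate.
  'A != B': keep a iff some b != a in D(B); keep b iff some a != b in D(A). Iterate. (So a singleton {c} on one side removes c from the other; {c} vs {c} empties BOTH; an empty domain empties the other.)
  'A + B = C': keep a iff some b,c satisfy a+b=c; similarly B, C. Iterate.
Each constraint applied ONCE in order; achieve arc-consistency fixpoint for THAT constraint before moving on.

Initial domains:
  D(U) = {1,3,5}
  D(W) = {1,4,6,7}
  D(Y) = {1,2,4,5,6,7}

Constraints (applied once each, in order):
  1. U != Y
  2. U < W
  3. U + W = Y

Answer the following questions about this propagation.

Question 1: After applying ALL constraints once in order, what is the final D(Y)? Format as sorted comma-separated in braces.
Constraint 1 (U != Y) on D(U)={1,3,5} D(Y)={1,2,4,5,6,7}: no change
Constraint 2 (U < W) on D(U)={1,3,5} D(W)={1,4,6,7}: W {1,4,6,7}->{4,6,7}
Constraint 3 (U + W = Y) on D(U)={1,3,5} D(W)={4,6,7} D(Y)={1,2,4,5,6,7}: U {1,3,5}->{1,3}; W {4,6,7}->{4,6}; Y {1,2,4,5,6,7}->{5,7}
So after all 3 constraints: D(Y) = {5,7}

Answer: {5,7}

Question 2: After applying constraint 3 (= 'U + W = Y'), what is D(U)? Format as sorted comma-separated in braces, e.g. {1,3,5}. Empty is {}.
Answer: {1,3}

Derivation:
Constraint 1 (U != Y) on D(U)={1,3,5} D(Y)={1,2,4,5,6,7}: no change
Constraint 2 (U < W) on D(U)={1,3,5} D(W)={1,4,6,7}: W {1,4,6,7}->{4,6,7}
Constraint 3 (U + W = Y) on D(U)={1,3,5} D(W)={4,6,7} D(Y)={1,2,4,5,6,7}: U {1,3,5}->{1,3}; W {4,6,7}->{4,6}; Y {1,2,4,5,6,7}->{5,7}
So after constraint 3: D(U) = {1,3}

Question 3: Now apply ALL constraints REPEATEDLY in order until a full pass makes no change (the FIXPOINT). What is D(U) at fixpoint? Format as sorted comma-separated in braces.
Answer: {1,3}

Derivation:
pass 0 (initial): D(U)={1,3,5}
pass 1: U {1,3,5}->{1,3}; W {1,4,6,7}->{4,6}; Y {1,2,4,5,6,7}->{5,7}
pass 2: no change
Fixpoint after 2 passes: D(U) = {1,3}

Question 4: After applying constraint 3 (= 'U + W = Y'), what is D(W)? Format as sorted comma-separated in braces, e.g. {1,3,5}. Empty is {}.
Constraint 1 (U != Y) on D(U)={1,3,5} D(Y)={1,2,4,5,6,7}: no change
Constraint 2 (U < W) on D(U)={1,3,5} D(W)={1,4,6,7}: W {1,4,6,7}->{4,6,7}
Constraint 3 (U + W = Y) on D(U)={1,3,5} D(W)={4,6,7} D(Y)={1,2,4,5,6,7}: U {1,3,5}->{1,3}; W {4,6,7}->{4,6}; Y {1,2,4,5,6,7}->{5,7}
So after constraint 3: D(W) = {4,6}

Answer: {4,6}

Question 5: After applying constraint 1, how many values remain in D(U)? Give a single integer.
Constraint 1 (U != Y) on D(U)={1,3,5} D(Y)={1,2,4,5,6,7}: no change
So after constraint 1: D(U)={1,3,5}, size = 3

Answer: 3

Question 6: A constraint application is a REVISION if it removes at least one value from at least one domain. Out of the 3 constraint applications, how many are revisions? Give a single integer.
Answer: 2

Derivation:
Constraint 1 (U != Y) on D(U)={1,3,5} D(Y)={1,2,4,5,6,7}: no change => not a revision
Constraint 2 (U < W) on D(U)={1,3,5} D(W)={1,4,6,7}: W {1,4,6,7}->{4,6,7} => REVISION
Constraint 3 (U + W = Y) on D(U)={1,3,5} D(W)={4,6,7} D(Y)={1,2,4,5,6,7}: U {1,3,5}->{1,3}; W {4,6,7}->{4,6}; Y {1,2,4,5,6,7}->{5,7} => REVISION
Total revisions = 2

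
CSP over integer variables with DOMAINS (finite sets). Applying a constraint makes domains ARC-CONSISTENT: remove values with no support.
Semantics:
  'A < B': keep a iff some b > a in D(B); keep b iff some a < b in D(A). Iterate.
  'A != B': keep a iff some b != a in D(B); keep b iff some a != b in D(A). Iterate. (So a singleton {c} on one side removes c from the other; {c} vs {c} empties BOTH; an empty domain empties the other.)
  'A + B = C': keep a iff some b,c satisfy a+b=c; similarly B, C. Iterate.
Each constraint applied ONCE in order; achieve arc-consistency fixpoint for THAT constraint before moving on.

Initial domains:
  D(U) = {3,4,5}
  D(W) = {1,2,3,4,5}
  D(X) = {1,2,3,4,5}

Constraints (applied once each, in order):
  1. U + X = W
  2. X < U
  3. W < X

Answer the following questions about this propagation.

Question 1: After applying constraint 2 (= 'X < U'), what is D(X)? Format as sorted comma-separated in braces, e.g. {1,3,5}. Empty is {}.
Constraint 1 (U + X = W) on D(U)={3,4,5} D(X)={1,2,3,4,5} D(W)={1,2,3,4,5}: U {3,4,5}->{3,4}; X {1,2,3,4,5}->{1,2}; W {1,2,3,4,5}->{4,5}
Constraint 2 (X < U) on D(X)={1,2} D(U)={3,4}: no change
So after constraint 2: D(X) = {1,2}

Answer: {1,2}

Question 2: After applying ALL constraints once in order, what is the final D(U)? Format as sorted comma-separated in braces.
Constraint 1 (U + X = W) on D(U)={3,4,5} D(X)={1,2,3,4,5} D(W)={1,2,3,4,5}: U {3,4,5}->{3,4}; X {1,2,3,4,5}->{1,2}; W {1,2,3,4,5}->{4,5}
Constraint 2 (X < U) on D(X)={1,2} D(U)={3,4}: no change
Constraint 3 (W < X) on D(W)={4,5} D(X)={1,2}: W {4,5}->{}; X {1,2}->{}
So after all 3 constraints: D(U) = {3,4}

Answer: {3,4}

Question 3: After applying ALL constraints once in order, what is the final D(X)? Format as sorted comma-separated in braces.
Constraint 1 (U + X = W) on D(U)={3,4,5} D(X)={1,2,3,4,5} D(W)={1,2,3,4,5}: U {3,4,5}->{3,4}; X {1,2,3,4,5}->{1,2}; W {1,2,3,4,5}->{4,5}
Constraint 2 (X < U) on D(X)={1,2} D(U)={3,4}: no change
Constraint 3 (W < X) on D(W)={4,5} D(X)={1,2}: W {4,5}->{}; X {1,2}->{}
So after all 3 constraints: D(X) = {}

Answer: {}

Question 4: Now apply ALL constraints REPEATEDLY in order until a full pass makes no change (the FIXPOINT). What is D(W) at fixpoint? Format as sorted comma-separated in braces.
pass 0 (initial): D(W)={1,2,3,4,5}
pass 1: U {3,4,5}->{3,4}; W {1,2,3,4,5}->{}; X {1,2,3,4,5}->{}
pass 2: U {3,4}->{}
pass 3: no change
Fixpoint after 3 passes: D(W) = {}

Answer: {}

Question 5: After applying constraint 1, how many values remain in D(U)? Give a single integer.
Answer: 2

Derivation:
Constraint 1 (U + X = W) on D(U)={3,4,5} D(X)={1,2,3,4,5} D(W)={1,2,3,4,5}: U {3,4,5}->{3,4}; X {1,2,3,4,5}->{1,2}; W {1,2,3,4,5}->{4,5}
So after constraint 1: D(U)={3,4}, size = 2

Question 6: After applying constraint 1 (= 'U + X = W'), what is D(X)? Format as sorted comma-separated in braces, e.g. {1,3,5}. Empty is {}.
Constraint 1 (U + X = W) on D(U)={3,4,5} D(X)={1,2,3,4,5} D(W)={1,2,3,4,5}: U {3,4,5}->{3,4}; X {1,2,3,4,5}->{1,2}; W {1,2,3,4,5}->{4,5}
So after constraint 1: D(X) = {1,2}

Answer: {1,2}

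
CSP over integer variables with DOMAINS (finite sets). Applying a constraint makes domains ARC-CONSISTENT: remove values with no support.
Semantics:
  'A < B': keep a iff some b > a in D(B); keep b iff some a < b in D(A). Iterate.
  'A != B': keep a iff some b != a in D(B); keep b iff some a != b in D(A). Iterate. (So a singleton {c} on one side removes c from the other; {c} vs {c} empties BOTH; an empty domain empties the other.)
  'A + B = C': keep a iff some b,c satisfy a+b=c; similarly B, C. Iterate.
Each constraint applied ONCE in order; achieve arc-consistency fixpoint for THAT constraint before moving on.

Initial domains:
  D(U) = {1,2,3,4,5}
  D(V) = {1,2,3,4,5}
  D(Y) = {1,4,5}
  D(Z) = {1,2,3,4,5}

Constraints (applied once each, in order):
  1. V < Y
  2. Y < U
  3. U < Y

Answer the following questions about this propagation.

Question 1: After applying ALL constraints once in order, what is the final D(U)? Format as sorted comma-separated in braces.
Constraint 1 (V < Y) on D(V)={1,2,3,4,5} D(Y)={1,4,5}: V {1,2,3,4,5}->{1,2,3,4}; Y {1,4,5}->{4,5}
Constraint 2 (Y < U) on D(Y)={4,5} D(U)={1,2,3,4,5}: Y {4,5}->{4}; U {1,2,3,4,5}->{5}
Constraint 3 (U < Y) on D(U)={5} D(Y)={4}: U {5}->{}; Y {4}->{}
So after all 3 constraints: D(U) = {}

Answer: {}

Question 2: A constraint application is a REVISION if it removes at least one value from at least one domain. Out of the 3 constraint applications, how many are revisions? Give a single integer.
Constraint 1 (V < Y) on D(V)={1,2,3,4,5} D(Y)={1,4,5}: V {1,2,3,4,5}->{1,2,3,4}; Y {1,4,5}->{4,5} => REVISION
Constraint 2 (Y < U) on D(Y)={4,5} D(U)={1,2,3,4,5}: Y {4,5}->{4}; U {1,2,3,4,5}->{5} => REVISION
Constraint 3 (U < Y) on D(U)={5} D(Y)={4}: U {5}->{}; Y {4}->{} => REVISION
Total revisions = 3

Answer: 3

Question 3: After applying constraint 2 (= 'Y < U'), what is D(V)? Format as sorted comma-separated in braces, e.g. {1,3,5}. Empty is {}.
Answer: {1,2,3,4}

Derivation:
Constraint 1 (V < Y) on D(V)={1,2,3,4,5} D(Y)={1,4,5}: V {1,2,3,4,5}->{1,2,3,4}; Y {1,4,5}->{4,5}
Constraint 2 (Y < U) on D(Y)={4,5} D(U)={1,2,3,4,5}: Y {4,5}->{4}; U {1,2,3,4,5}->{5}
So after constraint 2: D(V) = {1,2,3,4}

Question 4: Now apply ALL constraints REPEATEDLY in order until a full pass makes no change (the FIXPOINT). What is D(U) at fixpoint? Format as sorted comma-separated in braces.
pass 0 (initial): D(U)={1,2,3,4,5}
pass 1: U {1,2,3,4,5}->{}; V {1,2,3,4,5}->{1,2,3,4}; Y {1,4,5}->{}
pass 2: V {1,2,3,4}->{}
pass 3: no change
Fixpoint after 3 passes: D(U) = {}

Answer: {}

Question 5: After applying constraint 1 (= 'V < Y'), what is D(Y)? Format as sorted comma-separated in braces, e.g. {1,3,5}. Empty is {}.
Constraint 1 (V < Y) on D(V)={1,2,3,4,5} D(Y)={1,4,5}: V {1,2,3,4,5}->{1,2,3,4}; Y {1,4,5}->{4,5}
So after constraint 1: D(Y) = {4,5}

Answer: {4,5}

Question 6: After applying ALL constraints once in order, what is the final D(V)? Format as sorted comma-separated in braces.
Answer: {1,2,3,4}

Derivation:
Constraint 1 (V < Y) on D(V)={1,2,3,4,5} D(Y)={1,4,5}: V {1,2,3,4,5}->{1,2,3,4}; Y {1,4,5}->{4,5}
Constraint 2 (Y < U) on D(Y)={4,5} D(U)={1,2,3,4,5}: Y {4,5}->{4}; U {1,2,3,4,5}->{5}
Constraint 3 (U < Y) on D(U)={5} D(Y)={4}: U {5}->{}; Y {4}->{}
So after all 3 constraints: D(V) = {1,2,3,4}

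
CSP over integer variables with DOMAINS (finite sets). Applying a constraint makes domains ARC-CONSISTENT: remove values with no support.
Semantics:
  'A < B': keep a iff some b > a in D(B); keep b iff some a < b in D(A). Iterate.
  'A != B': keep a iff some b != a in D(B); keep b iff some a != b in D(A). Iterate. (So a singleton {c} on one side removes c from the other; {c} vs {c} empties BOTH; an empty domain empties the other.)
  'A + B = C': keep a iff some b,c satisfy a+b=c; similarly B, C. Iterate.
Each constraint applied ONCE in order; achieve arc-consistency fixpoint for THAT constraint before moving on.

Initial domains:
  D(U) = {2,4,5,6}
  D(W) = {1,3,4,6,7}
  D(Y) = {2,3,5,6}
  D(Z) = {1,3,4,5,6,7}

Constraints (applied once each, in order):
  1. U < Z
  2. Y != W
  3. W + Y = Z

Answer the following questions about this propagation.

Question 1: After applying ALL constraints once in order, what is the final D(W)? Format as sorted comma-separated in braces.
Constraint 1 (U < Z) on D(U)={2,4,5,6} D(Z)={1,3,4,5,6,7}: Z {1,3,4,5,6,7}->{3,4,5,6,7}
Constraint 2 (Y != W) on D(Y)={2,3,5,6} D(W)={1,3,4,6,7}: no change
Constraint 3 (W + Y = Z) on D(W)={1,3,4,6,7} D(Y)={2,3,5,6} D(Z)={3,4,5,6,7}: W {1,3,4,6,7}->{1,3,4}
So after all 3 constraints: D(W) = {1,3,4}

Answer: {1,3,4}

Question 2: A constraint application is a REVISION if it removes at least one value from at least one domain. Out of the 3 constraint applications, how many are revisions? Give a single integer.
Answer: 2

Derivation:
Constraint 1 (U < Z) on D(U)={2,4,5,6} D(Z)={1,3,4,5,6,7}: Z {1,3,4,5,6,7}->{3,4,5,6,7} => REVISION
Constraint 2 (Y != W) on D(Y)={2,3,5,6} D(W)={1,3,4,6,7}: no change => not a revision
Constraint 3 (W + Y = Z) on D(W)={1,3,4,6,7} D(Y)={2,3,5,6} D(Z)={3,4,5,6,7}: W {1,3,4,6,7}->{1,3,4} => REVISION
Total revisions = 2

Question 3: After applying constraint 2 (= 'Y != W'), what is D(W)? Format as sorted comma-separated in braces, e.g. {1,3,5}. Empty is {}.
Answer: {1,3,4,6,7}

Derivation:
Constraint 1 (U < Z) on D(U)={2,4,5,6} D(Z)={1,3,4,5,6,7}: Z {1,3,4,5,6,7}->{3,4,5,6,7}
Constraint 2 (Y != W) on D(Y)={2,3,5,6} D(W)={1,3,4,6,7}: no change
So after constraint 2: D(W) = {1,3,4,6,7}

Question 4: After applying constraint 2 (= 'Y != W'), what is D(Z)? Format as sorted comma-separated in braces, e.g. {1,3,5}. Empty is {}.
Constraint 1 (U < Z) on D(U)={2,4,5,6} D(Z)={1,3,4,5,6,7}: Z {1,3,4,5,6,7}->{3,4,5,6,7}
Constraint 2 (Y != W) on D(Y)={2,3,5,6} D(W)={1,3,4,6,7}: no change
So after constraint 2: D(Z) = {3,4,5,6,7}

Answer: {3,4,5,6,7}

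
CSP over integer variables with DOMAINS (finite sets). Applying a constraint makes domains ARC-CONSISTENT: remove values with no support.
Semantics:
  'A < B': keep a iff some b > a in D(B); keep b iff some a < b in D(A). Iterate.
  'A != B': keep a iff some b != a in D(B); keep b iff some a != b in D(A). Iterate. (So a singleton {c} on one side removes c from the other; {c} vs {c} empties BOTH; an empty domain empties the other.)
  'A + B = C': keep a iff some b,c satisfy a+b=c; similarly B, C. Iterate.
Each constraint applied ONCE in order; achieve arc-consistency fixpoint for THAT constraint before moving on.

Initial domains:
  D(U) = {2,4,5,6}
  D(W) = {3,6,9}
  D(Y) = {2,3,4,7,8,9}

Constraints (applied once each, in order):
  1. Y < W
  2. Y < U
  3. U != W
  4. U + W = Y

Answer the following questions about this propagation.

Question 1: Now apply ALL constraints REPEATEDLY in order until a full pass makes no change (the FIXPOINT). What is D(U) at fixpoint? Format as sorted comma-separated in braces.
pass 0 (initial): D(U)={2,4,5,6}
pass 1: U {2,4,5,6}->{}; W {3,6,9}->{}; Y {2,3,4,7,8,9}->{}
pass 2: no change
Fixpoint after 2 passes: D(U) = {}

Answer: {}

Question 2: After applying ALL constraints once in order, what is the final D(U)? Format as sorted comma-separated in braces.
Answer: {}

Derivation:
Constraint 1 (Y < W) on D(Y)={2,3,4,7,8,9} D(W)={3,6,9}: Y {2,3,4,7,8,9}->{2,3,4,7,8}
Constraint 2 (Y < U) on D(Y)={2,3,4,7,8} D(U)={2,4,5,6}: Y {2,3,4,7,8}->{2,3,4}; U {2,4,5,6}->{4,5,6}
Constraint 3 (U != W) on D(U)={4,5,6} D(W)={3,6,9}: no change
Constraint 4 (U + W = Y) on D(U)={4,5,6} D(W)={3,6,9} D(Y)={2,3,4}: U {4,5,6}->{}; W {3,6,9}->{}; Y {2,3,4}->{}
So after all 4 constraints: D(U) = {}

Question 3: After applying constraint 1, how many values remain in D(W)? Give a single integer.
Constraint 1 (Y < W) on D(Y)={2,3,4,7,8,9} D(W)={3,6,9}: Y {2,3,4,7,8,9}->{2,3,4,7,8}
So after constraint 1: D(W)={3,6,9}, size = 3

Answer: 3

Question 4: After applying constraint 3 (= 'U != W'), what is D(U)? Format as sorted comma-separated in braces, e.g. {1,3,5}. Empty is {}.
Answer: {4,5,6}

Derivation:
Constraint 1 (Y < W) on D(Y)={2,3,4,7,8,9} D(W)={3,6,9}: Y {2,3,4,7,8,9}->{2,3,4,7,8}
Constraint 2 (Y < U) on D(Y)={2,3,4,7,8} D(U)={2,4,5,6}: Y {2,3,4,7,8}->{2,3,4}; U {2,4,5,6}->{4,5,6}
Constraint 3 (U != W) on D(U)={4,5,6} D(W)={3,6,9}: no change
So after constraint 3: D(U) = {4,5,6}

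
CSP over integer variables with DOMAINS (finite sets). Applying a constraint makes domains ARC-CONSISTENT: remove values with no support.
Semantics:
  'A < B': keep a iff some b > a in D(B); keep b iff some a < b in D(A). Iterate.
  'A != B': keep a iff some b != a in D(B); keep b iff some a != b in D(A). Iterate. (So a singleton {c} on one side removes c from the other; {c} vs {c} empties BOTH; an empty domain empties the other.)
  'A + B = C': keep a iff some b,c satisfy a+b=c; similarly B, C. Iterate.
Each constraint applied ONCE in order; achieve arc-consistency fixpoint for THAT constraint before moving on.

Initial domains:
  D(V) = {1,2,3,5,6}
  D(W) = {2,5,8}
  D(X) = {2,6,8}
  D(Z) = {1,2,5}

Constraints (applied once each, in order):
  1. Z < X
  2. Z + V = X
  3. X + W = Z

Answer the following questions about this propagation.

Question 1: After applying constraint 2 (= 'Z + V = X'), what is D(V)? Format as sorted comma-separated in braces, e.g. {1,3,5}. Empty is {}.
Answer: {1,3,5,6}

Derivation:
Constraint 1 (Z < X) on D(Z)={1,2,5} D(X)={2,6,8}: no change
Constraint 2 (Z + V = X) on D(Z)={1,2,5} D(V)={1,2,3,5,6} D(X)={2,6,8}: V {1,2,3,5,6}->{1,3,5,6}
So after constraint 2: D(V) = {1,3,5,6}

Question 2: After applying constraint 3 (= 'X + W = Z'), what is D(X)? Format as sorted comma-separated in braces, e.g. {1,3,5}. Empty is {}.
Constraint 1 (Z < X) on D(Z)={1,2,5} D(X)={2,6,8}: no change
Constraint 2 (Z + V = X) on D(Z)={1,2,5} D(V)={1,2,3,5,6} D(X)={2,6,8}: V {1,2,3,5,6}->{1,3,5,6}
Constraint 3 (X + W = Z) on D(X)={2,6,8} D(W)={2,5,8} D(Z)={1,2,5}: X {2,6,8}->{}; W {2,5,8}->{}; Z {1,2,5}->{}
So after constraint 3: D(X) = {}

Answer: {}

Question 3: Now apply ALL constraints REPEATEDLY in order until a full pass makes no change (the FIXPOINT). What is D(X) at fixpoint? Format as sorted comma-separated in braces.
pass 0 (initial): D(X)={2,6,8}
pass 1: V {1,2,3,5,6}->{1,3,5,6}; W {2,5,8}->{}; X {2,6,8}->{}; Z {1,2,5}->{}
pass 2: V {1,3,5,6}->{}
pass 3: no change
Fixpoint after 3 passes: D(X) = {}

Answer: {}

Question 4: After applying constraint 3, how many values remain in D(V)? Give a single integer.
Answer: 4

Derivation:
Constraint 1 (Z < X) on D(Z)={1,2,5} D(X)={2,6,8}: no change
Constraint 2 (Z + V = X) on D(Z)={1,2,5} D(V)={1,2,3,5,6} D(X)={2,6,8}: V {1,2,3,5,6}->{1,3,5,6}
Constraint 3 (X + W = Z) on D(X)={2,6,8} D(W)={2,5,8} D(Z)={1,2,5}: X {2,6,8}->{}; W {2,5,8}->{}; Z {1,2,5}->{}
So after constraint 3: D(V)={1,3,5,6}, size = 4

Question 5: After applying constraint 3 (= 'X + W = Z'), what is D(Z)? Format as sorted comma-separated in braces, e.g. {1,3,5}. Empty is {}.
Constraint 1 (Z < X) on D(Z)={1,2,5} D(X)={2,6,8}: no change
Constraint 2 (Z + V = X) on D(Z)={1,2,5} D(V)={1,2,3,5,6} D(X)={2,6,8}: V {1,2,3,5,6}->{1,3,5,6}
Constraint 3 (X + W = Z) on D(X)={2,6,8} D(W)={2,5,8} D(Z)={1,2,5}: X {2,6,8}->{}; W {2,5,8}->{}; Z {1,2,5}->{}
So after constraint 3: D(Z) = {}

Answer: {}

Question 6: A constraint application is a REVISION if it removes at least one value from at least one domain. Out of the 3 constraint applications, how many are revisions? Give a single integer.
Constraint 1 (Z < X) on D(Z)={1,2,5} D(X)={2,6,8}: no change => not a revision
Constraint 2 (Z + V = X) on D(Z)={1,2,5} D(V)={1,2,3,5,6} D(X)={2,6,8}: V {1,2,3,5,6}->{1,3,5,6} => REVISION
Constraint 3 (X + W = Z) on D(X)={2,6,8} D(W)={2,5,8} D(Z)={1,2,5}: X {2,6,8}->{}; W {2,5,8}->{}; Z {1,2,5}->{} => REVISION
Total revisions = 2

Answer: 2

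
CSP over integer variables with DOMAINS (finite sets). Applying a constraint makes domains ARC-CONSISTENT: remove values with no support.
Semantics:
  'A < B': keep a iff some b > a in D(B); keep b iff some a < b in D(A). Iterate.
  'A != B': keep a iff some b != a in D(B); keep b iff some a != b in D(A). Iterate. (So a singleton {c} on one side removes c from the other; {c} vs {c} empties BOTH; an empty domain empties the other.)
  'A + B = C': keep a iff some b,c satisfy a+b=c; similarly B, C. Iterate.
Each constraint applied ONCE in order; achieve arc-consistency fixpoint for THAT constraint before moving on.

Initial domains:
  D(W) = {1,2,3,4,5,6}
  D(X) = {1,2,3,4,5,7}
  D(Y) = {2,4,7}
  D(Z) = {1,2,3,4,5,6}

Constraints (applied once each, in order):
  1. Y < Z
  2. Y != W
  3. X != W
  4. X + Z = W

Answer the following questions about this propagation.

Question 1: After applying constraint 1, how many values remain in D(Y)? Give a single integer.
Answer: 2

Derivation:
Constraint 1 (Y < Z) on D(Y)={2,4,7} D(Z)={1,2,3,4,5,6}: Y {2,4,7}->{2,4}; Z {1,2,3,4,5,6}->{3,4,5,6}
So after constraint 1: D(Y)={2,4}, size = 2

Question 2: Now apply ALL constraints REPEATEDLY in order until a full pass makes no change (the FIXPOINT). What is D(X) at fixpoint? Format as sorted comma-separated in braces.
pass 0 (initial): D(X)={1,2,3,4,5,7}
pass 1: W {1,2,3,4,5,6}->{4,5,6}; X {1,2,3,4,5,7}->{1,2,3}; Y {2,4,7}->{2,4}; Z {1,2,3,4,5,6}->{3,4,5}
pass 2: no change
Fixpoint after 2 passes: D(X) = {1,2,3}

Answer: {1,2,3}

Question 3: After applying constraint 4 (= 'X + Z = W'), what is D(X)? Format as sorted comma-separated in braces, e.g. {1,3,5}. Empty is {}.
Constraint 1 (Y < Z) on D(Y)={2,4,7} D(Z)={1,2,3,4,5,6}: Y {2,4,7}->{2,4}; Z {1,2,3,4,5,6}->{3,4,5,6}
Constraint 2 (Y != W) on D(Y)={2,4} D(W)={1,2,3,4,5,6}: no change
Constraint 3 (X != W) on D(X)={1,2,3,4,5,7} D(W)={1,2,3,4,5,6}: no change
Constraint 4 (X + Z = W) on D(X)={1,2,3,4,5,7} D(Z)={3,4,5,6} D(W)={1,2,3,4,5,6}: X {1,2,3,4,5,7}->{1,2,3}; Z {3,4,5,6}->{3,4,5}; W {1,2,3,4,5,6}->{4,5,6}
So after constraint 4: D(X) = {1,2,3}

Answer: {1,2,3}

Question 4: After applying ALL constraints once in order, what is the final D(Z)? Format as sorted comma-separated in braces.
Constraint 1 (Y < Z) on D(Y)={2,4,7} D(Z)={1,2,3,4,5,6}: Y {2,4,7}->{2,4}; Z {1,2,3,4,5,6}->{3,4,5,6}
Constraint 2 (Y != W) on D(Y)={2,4} D(W)={1,2,3,4,5,6}: no change
Constraint 3 (X != W) on D(X)={1,2,3,4,5,7} D(W)={1,2,3,4,5,6}: no change
Constraint 4 (X + Z = W) on D(X)={1,2,3,4,5,7} D(Z)={3,4,5,6} D(W)={1,2,3,4,5,6}: X {1,2,3,4,5,7}->{1,2,3}; Z {3,4,5,6}->{3,4,5}; W {1,2,3,4,5,6}->{4,5,6}
So after all 4 constraints: D(Z) = {3,4,5}

Answer: {3,4,5}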